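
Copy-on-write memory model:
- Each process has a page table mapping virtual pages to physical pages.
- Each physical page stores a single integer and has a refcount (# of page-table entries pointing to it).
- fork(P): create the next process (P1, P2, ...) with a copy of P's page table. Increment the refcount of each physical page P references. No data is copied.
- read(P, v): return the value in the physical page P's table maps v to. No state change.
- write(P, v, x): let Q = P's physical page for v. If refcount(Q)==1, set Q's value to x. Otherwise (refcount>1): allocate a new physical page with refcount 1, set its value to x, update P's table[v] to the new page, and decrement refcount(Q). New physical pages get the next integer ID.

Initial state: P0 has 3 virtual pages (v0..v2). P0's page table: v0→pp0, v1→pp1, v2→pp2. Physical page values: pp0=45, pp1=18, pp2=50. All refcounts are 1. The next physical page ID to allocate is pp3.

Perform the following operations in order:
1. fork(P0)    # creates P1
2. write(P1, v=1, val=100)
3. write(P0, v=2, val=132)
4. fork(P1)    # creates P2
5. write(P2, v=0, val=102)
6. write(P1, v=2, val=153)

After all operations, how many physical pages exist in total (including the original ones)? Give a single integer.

Op 1: fork(P0) -> P1. 3 ppages; refcounts: pp0:2 pp1:2 pp2:2
Op 2: write(P1, v1, 100). refcount(pp1)=2>1 -> COPY to pp3. 4 ppages; refcounts: pp0:2 pp1:1 pp2:2 pp3:1
Op 3: write(P0, v2, 132). refcount(pp2)=2>1 -> COPY to pp4. 5 ppages; refcounts: pp0:2 pp1:1 pp2:1 pp3:1 pp4:1
Op 4: fork(P1) -> P2. 5 ppages; refcounts: pp0:3 pp1:1 pp2:2 pp3:2 pp4:1
Op 5: write(P2, v0, 102). refcount(pp0)=3>1 -> COPY to pp5. 6 ppages; refcounts: pp0:2 pp1:1 pp2:2 pp3:2 pp4:1 pp5:1
Op 6: write(P1, v2, 153). refcount(pp2)=2>1 -> COPY to pp6. 7 ppages; refcounts: pp0:2 pp1:1 pp2:1 pp3:2 pp4:1 pp5:1 pp6:1

Answer: 7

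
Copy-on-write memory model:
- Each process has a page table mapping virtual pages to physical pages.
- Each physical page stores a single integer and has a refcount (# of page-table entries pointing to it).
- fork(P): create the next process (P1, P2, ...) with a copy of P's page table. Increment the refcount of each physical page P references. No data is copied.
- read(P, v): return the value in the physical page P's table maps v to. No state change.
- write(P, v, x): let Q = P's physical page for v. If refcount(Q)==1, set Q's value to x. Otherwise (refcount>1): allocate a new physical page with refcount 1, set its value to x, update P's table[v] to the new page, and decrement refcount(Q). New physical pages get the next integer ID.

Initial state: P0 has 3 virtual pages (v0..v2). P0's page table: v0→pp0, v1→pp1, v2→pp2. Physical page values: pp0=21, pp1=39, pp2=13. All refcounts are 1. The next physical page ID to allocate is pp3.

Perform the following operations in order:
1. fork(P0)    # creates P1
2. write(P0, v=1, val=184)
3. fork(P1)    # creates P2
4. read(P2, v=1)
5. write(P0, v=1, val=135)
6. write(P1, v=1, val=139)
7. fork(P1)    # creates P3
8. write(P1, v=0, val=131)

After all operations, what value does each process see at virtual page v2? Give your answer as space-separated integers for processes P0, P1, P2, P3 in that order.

Op 1: fork(P0) -> P1. 3 ppages; refcounts: pp0:2 pp1:2 pp2:2
Op 2: write(P0, v1, 184). refcount(pp1)=2>1 -> COPY to pp3. 4 ppages; refcounts: pp0:2 pp1:1 pp2:2 pp3:1
Op 3: fork(P1) -> P2. 4 ppages; refcounts: pp0:3 pp1:2 pp2:3 pp3:1
Op 4: read(P2, v1) -> 39. No state change.
Op 5: write(P0, v1, 135). refcount(pp3)=1 -> write in place. 4 ppages; refcounts: pp0:3 pp1:2 pp2:3 pp3:1
Op 6: write(P1, v1, 139). refcount(pp1)=2>1 -> COPY to pp4. 5 ppages; refcounts: pp0:3 pp1:1 pp2:3 pp3:1 pp4:1
Op 7: fork(P1) -> P3. 5 ppages; refcounts: pp0:4 pp1:1 pp2:4 pp3:1 pp4:2
Op 8: write(P1, v0, 131). refcount(pp0)=4>1 -> COPY to pp5. 6 ppages; refcounts: pp0:3 pp1:1 pp2:4 pp3:1 pp4:2 pp5:1
P0: v2 -> pp2 = 13
P1: v2 -> pp2 = 13
P2: v2 -> pp2 = 13
P3: v2 -> pp2 = 13

Answer: 13 13 13 13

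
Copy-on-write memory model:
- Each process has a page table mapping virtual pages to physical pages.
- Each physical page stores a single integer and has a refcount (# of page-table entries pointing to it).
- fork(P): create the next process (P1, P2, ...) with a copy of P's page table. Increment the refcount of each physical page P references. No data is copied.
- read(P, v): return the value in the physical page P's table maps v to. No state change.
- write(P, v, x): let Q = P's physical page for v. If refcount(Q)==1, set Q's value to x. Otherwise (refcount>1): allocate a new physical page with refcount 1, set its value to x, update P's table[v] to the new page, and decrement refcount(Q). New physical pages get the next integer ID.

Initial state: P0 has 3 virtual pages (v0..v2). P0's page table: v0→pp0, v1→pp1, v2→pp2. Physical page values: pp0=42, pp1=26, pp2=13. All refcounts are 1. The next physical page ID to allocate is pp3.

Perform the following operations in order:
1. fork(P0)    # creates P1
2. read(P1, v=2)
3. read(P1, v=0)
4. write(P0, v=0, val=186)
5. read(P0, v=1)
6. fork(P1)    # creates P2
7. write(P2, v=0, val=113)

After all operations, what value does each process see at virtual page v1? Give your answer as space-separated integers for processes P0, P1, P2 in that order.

Answer: 26 26 26

Derivation:
Op 1: fork(P0) -> P1. 3 ppages; refcounts: pp0:2 pp1:2 pp2:2
Op 2: read(P1, v2) -> 13. No state change.
Op 3: read(P1, v0) -> 42. No state change.
Op 4: write(P0, v0, 186). refcount(pp0)=2>1 -> COPY to pp3. 4 ppages; refcounts: pp0:1 pp1:2 pp2:2 pp3:1
Op 5: read(P0, v1) -> 26. No state change.
Op 6: fork(P1) -> P2. 4 ppages; refcounts: pp0:2 pp1:3 pp2:3 pp3:1
Op 7: write(P2, v0, 113). refcount(pp0)=2>1 -> COPY to pp4. 5 ppages; refcounts: pp0:1 pp1:3 pp2:3 pp3:1 pp4:1
P0: v1 -> pp1 = 26
P1: v1 -> pp1 = 26
P2: v1 -> pp1 = 26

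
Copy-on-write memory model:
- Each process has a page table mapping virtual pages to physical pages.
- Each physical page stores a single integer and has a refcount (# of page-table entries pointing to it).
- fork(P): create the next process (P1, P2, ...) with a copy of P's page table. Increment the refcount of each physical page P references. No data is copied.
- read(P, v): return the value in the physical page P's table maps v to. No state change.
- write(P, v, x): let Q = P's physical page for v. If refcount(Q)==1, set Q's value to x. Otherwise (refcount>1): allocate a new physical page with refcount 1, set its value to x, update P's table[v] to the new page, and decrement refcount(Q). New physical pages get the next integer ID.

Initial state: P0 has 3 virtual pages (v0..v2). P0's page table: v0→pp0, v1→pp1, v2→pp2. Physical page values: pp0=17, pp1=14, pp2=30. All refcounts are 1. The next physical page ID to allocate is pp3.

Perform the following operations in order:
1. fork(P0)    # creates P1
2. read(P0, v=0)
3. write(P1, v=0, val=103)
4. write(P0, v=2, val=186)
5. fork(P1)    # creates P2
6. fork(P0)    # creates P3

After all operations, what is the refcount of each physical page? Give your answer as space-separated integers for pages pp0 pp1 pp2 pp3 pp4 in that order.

Op 1: fork(P0) -> P1. 3 ppages; refcounts: pp0:2 pp1:2 pp2:2
Op 2: read(P0, v0) -> 17. No state change.
Op 3: write(P1, v0, 103). refcount(pp0)=2>1 -> COPY to pp3. 4 ppages; refcounts: pp0:1 pp1:2 pp2:2 pp3:1
Op 4: write(P0, v2, 186). refcount(pp2)=2>1 -> COPY to pp4. 5 ppages; refcounts: pp0:1 pp1:2 pp2:1 pp3:1 pp4:1
Op 5: fork(P1) -> P2. 5 ppages; refcounts: pp0:1 pp1:3 pp2:2 pp3:2 pp4:1
Op 6: fork(P0) -> P3. 5 ppages; refcounts: pp0:2 pp1:4 pp2:2 pp3:2 pp4:2

Answer: 2 4 2 2 2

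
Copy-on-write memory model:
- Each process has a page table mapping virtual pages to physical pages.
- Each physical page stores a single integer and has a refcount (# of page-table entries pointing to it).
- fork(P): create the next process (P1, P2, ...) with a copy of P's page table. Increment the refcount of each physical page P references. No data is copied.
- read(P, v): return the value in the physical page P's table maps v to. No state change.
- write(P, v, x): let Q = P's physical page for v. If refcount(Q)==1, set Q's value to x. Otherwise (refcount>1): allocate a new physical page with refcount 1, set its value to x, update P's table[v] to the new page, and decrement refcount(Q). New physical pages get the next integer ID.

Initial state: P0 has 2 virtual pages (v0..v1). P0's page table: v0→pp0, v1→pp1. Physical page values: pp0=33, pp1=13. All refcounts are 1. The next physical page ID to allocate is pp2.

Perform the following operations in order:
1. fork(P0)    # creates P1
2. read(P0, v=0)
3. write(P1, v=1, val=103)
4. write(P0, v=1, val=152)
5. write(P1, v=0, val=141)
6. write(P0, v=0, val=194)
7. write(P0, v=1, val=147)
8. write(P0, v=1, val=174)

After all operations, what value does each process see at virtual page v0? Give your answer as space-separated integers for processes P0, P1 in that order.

Answer: 194 141

Derivation:
Op 1: fork(P0) -> P1. 2 ppages; refcounts: pp0:2 pp1:2
Op 2: read(P0, v0) -> 33. No state change.
Op 3: write(P1, v1, 103). refcount(pp1)=2>1 -> COPY to pp2. 3 ppages; refcounts: pp0:2 pp1:1 pp2:1
Op 4: write(P0, v1, 152). refcount(pp1)=1 -> write in place. 3 ppages; refcounts: pp0:2 pp1:1 pp2:1
Op 5: write(P1, v0, 141). refcount(pp0)=2>1 -> COPY to pp3. 4 ppages; refcounts: pp0:1 pp1:1 pp2:1 pp3:1
Op 6: write(P0, v0, 194). refcount(pp0)=1 -> write in place. 4 ppages; refcounts: pp0:1 pp1:1 pp2:1 pp3:1
Op 7: write(P0, v1, 147). refcount(pp1)=1 -> write in place. 4 ppages; refcounts: pp0:1 pp1:1 pp2:1 pp3:1
Op 8: write(P0, v1, 174). refcount(pp1)=1 -> write in place. 4 ppages; refcounts: pp0:1 pp1:1 pp2:1 pp3:1
P0: v0 -> pp0 = 194
P1: v0 -> pp3 = 141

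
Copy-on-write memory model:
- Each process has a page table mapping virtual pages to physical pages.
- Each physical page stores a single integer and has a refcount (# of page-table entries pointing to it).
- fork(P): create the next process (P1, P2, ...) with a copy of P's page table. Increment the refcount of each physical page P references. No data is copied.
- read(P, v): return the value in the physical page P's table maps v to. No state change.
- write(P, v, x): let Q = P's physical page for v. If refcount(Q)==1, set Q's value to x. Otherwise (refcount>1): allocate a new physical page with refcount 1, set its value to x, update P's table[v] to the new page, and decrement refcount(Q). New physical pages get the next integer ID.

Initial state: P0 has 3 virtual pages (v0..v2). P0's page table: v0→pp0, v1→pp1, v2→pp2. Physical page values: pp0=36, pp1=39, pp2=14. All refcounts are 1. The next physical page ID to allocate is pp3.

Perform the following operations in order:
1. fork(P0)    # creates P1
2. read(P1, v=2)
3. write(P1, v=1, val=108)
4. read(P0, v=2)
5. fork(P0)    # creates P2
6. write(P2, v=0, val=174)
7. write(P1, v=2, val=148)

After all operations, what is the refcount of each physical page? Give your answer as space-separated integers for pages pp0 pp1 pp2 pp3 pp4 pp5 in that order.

Answer: 2 2 2 1 1 1

Derivation:
Op 1: fork(P0) -> P1. 3 ppages; refcounts: pp0:2 pp1:2 pp2:2
Op 2: read(P1, v2) -> 14. No state change.
Op 3: write(P1, v1, 108). refcount(pp1)=2>1 -> COPY to pp3. 4 ppages; refcounts: pp0:2 pp1:1 pp2:2 pp3:1
Op 4: read(P0, v2) -> 14. No state change.
Op 5: fork(P0) -> P2. 4 ppages; refcounts: pp0:3 pp1:2 pp2:3 pp3:1
Op 6: write(P2, v0, 174). refcount(pp0)=3>1 -> COPY to pp4. 5 ppages; refcounts: pp0:2 pp1:2 pp2:3 pp3:1 pp4:1
Op 7: write(P1, v2, 148). refcount(pp2)=3>1 -> COPY to pp5. 6 ppages; refcounts: pp0:2 pp1:2 pp2:2 pp3:1 pp4:1 pp5:1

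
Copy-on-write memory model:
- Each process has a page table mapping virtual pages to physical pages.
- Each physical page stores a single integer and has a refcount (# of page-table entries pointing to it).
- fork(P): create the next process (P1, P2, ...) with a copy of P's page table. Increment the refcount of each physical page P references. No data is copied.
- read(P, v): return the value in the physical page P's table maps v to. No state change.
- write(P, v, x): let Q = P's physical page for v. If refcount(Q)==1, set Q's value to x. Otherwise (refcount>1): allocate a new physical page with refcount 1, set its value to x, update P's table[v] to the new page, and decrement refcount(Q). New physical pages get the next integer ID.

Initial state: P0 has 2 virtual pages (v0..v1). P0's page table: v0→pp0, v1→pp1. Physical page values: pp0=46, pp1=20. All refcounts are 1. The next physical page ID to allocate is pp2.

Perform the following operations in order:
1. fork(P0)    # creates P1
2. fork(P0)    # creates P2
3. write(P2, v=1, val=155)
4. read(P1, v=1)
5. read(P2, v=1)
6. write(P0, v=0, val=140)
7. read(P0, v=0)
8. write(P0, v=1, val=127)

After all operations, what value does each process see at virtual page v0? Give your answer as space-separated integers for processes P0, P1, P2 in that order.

Answer: 140 46 46

Derivation:
Op 1: fork(P0) -> P1. 2 ppages; refcounts: pp0:2 pp1:2
Op 2: fork(P0) -> P2. 2 ppages; refcounts: pp0:3 pp1:3
Op 3: write(P2, v1, 155). refcount(pp1)=3>1 -> COPY to pp2. 3 ppages; refcounts: pp0:3 pp1:2 pp2:1
Op 4: read(P1, v1) -> 20. No state change.
Op 5: read(P2, v1) -> 155. No state change.
Op 6: write(P0, v0, 140). refcount(pp0)=3>1 -> COPY to pp3. 4 ppages; refcounts: pp0:2 pp1:2 pp2:1 pp3:1
Op 7: read(P0, v0) -> 140. No state change.
Op 8: write(P0, v1, 127). refcount(pp1)=2>1 -> COPY to pp4. 5 ppages; refcounts: pp0:2 pp1:1 pp2:1 pp3:1 pp4:1
P0: v0 -> pp3 = 140
P1: v0 -> pp0 = 46
P2: v0 -> pp0 = 46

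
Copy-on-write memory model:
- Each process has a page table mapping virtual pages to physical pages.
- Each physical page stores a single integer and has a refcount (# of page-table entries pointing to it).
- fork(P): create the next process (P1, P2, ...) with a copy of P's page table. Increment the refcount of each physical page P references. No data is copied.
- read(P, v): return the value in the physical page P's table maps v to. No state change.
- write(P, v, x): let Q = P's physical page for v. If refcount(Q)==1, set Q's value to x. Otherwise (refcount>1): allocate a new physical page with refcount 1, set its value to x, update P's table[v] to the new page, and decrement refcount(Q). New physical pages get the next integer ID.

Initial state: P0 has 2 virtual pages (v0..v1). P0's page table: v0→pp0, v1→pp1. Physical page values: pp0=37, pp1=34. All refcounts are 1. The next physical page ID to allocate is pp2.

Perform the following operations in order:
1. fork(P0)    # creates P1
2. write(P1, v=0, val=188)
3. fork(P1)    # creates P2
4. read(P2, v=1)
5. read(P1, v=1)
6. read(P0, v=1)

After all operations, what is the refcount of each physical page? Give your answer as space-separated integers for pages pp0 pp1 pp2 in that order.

Op 1: fork(P0) -> P1. 2 ppages; refcounts: pp0:2 pp1:2
Op 2: write(P1, v0, 188). refcount(pp0)=2>1 -> COPY to pp2. 3 ppages; refcounts: pp0:1 pp1:2 pp2:1
Op 3: fork(P1) -> P2. 3 ppages; refcounts: pp0:1 pp1:3 pp2:2
Op 4: read(P2, v1) -> 34. No state change.
Op 5: read(P1, v1) -> 34. No state change.
Op 6: read(P0, v1) -> 34. No state change.

Answer: 1 3 2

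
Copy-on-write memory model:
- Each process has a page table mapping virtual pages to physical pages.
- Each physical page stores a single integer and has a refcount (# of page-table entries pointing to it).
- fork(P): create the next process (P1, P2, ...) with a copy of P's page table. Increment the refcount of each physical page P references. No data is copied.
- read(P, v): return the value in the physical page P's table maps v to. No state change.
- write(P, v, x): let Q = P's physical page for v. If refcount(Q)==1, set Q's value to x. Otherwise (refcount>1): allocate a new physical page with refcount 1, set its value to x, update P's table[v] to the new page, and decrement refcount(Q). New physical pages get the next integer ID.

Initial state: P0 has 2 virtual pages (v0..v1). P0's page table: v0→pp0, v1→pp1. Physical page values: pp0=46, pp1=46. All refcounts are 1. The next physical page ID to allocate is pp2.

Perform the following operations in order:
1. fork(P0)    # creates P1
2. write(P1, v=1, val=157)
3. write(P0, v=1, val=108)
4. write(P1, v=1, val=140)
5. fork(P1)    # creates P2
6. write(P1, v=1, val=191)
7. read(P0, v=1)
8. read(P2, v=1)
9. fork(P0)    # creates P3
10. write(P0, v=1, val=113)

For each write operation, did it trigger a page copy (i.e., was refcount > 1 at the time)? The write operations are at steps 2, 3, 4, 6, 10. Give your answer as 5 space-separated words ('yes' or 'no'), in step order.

Op 1: fork(P0) -> P1. 2 ppages; refcounts: pp0:2 pp1:2
Op 2: write(P1, v1, 157). refcount(pp1)=2>1 -> COPY to pp2. 3 ppages; refcounts: pp0:2 pp1:1 pp2:1
Op 3: write(P0, v1, 108). refcount(pp1)=1 -> write in place. 3 ppages; refcounts: pp0:2 pp1:1 pp2:1
Op 4: write(P1, v1, 140). refcount(pp2)=1 -> write in place. 3 ppages; refcounts: pp0:2 pp1:1 pp2:1
Op 5: fork(P1) -> P2. 3 ppages; refcounts: pp0:3 pp1:1 pp2:2
Op 6: write(P1, v1, 191). refcount(pp2)=2>1 -> COPY to pp3. 4 ppages; refcounts: pp0:3 pp1:1 pp2:1 pp3:1
Op 7: read(P0, v1) -> 108. No state change.
Op 8: read(P2, v1) -> 140. No state change.
Op 9: fork(P0) -> P3. 4 ppages; refcounts: pp0:4 pp1:2 pp2:1 pp3:1
Op 10: write(P0, v1, 113). refcount(pp1)=2>1 -> COPY to pp4. 5 ppages; refcounts: pp0:4 pp1:1 pp2:1 pp3:1 pp4:1

yes no no yes yes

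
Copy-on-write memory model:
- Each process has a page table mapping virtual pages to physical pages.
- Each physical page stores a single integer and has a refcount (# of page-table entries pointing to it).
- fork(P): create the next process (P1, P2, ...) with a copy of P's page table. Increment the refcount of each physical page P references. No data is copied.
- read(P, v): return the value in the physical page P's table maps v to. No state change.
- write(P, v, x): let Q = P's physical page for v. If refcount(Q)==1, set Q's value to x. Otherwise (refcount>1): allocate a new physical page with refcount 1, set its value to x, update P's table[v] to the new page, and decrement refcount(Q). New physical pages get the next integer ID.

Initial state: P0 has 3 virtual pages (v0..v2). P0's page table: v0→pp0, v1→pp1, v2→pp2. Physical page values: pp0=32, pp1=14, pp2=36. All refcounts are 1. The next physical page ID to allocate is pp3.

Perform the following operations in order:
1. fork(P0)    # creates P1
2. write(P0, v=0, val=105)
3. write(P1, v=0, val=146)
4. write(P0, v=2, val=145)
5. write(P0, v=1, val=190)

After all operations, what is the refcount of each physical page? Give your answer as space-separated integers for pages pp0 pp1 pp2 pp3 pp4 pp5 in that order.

Answer: 1 1 1 1 1 1

Derivation:
Op 1: fork(P0) -> P1. 3 ppages; refcounts: pp0:2 pp1:2 pp2:2
Op 2: write(P0, v0, 105). refcount(pp0)=2>1 -> COPY to pp3. 4 ppages; refcounts: pp0:1 pp1:2 pp2:2 pp3:1
Op 3: write(P1, v0, 146). refcount(pp0)=1 -> write in place. 4 ppages; refcounts: pp0:1 pp1:2 pp2:2 pp3:1
Op 4: write(P0, v2, 145). refcount(pp2)=2>1 -> COPY to pp4. 5 ppages; refcounts: pp0:1 pp1:2 pp2:1 pp3:1 pp4:1
Op 5: write(P0, v1, 190). refcount(pp1)=2>1 -> COPY to pp5. 6 ppages; refcounts: pp0:1 pp1:1 pp2:1 pp3:1 pp4:1 pp5:1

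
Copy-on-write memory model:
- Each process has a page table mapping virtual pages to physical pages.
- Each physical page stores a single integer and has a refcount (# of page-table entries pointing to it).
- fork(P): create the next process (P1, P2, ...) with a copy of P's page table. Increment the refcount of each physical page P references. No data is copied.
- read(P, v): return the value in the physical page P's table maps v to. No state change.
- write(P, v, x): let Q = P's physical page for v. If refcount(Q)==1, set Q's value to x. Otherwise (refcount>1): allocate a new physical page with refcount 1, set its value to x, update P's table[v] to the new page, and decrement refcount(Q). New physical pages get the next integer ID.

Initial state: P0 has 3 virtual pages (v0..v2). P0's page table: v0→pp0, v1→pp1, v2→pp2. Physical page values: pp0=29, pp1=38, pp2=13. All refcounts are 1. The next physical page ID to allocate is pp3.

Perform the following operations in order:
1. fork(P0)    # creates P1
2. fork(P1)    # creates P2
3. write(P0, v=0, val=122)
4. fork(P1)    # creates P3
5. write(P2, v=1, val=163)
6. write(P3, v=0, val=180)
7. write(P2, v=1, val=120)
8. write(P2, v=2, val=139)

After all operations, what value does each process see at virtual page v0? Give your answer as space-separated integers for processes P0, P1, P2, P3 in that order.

Op 1: fork(P0) -> P1. 3 ppages; refcounts: pp0:2 pp1:2 pp2:2
Op 2: fork(P1) -> P2. 3 ppages; refcounts: pp0:3 pp1:3 pp2:3
Op 3: write(P0, v0, 122). refcount(pp0)=3>1 -> COPY to pp3. 4 ppages; refcounts: pp0:2 pp1:3 pp2:3 pp3:1
Op 4: fork(P1) -> P3. 4 ppages; refcounts: pp0:3 pp1:4 pp2:4 pp3:1
Op 5: write(P2, v1, 163). refcount(pp1)=4>1 -> COPY to pp4. 5 ppages; refcounts: pp0:3 pp1:3 pp2:4 pp3:1 pp4:1
Op 6: write(P3, v0, 180). refcount(pp0)=3>1 -> COPY to pp5. 6 ppages; refcounts: pp0:2 pp1:3 pp2:4 pp3:1 pp4:1 pp5:1
Op 7: write(P2, v1, 120). refcount(pp4)=1 -> write in place. 6 ppages; refcounts: pp0:2 pp1:3 pp2:4 pp3:1 pp4:1 pp5:1
Op 8: write(P2, v2, 139). refcount(pp2)=4>1 -> COPY to pp6. 7 ppages; refcounts: pp0:2 pp1:3 pp2:3 pp3:1 pp4:1 pp5:1 pp6:1
P0: v0 -> pp3 = 122
P1: v0 -> pp0 = 29
P2: v0 -> pp0 = 29
P3: v0 -> pp5 = 180

Answer: 122 29 29 180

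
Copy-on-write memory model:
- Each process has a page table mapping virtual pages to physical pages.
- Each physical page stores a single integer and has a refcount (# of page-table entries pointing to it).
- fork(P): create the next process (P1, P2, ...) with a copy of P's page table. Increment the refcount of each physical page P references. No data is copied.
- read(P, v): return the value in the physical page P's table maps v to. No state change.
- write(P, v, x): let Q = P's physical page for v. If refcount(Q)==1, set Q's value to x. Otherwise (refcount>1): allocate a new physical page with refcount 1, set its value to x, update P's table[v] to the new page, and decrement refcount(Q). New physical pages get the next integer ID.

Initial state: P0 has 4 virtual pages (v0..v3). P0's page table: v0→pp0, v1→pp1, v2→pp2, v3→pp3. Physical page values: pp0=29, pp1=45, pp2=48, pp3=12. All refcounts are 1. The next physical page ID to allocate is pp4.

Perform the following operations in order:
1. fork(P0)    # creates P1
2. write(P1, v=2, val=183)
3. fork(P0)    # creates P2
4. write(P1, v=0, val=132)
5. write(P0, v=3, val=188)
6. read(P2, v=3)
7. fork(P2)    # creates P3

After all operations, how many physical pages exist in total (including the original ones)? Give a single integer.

Answer: 7

Derivation:
Op 1: fork(P0) -> P1. 4 ppages; refcounts: pp0:2 pp1:2 pp2:2 pp3:2
Op 2: write(P1, v2, 183). refcount(pp2)=2>1 -> COPY to pp4. 5 ppages; refcounts: pp0:2 pp1:2 pp2:1 pp3:2 pp4:1
Op 3: fork(P0) -> P2. 5 ppages; refcounts: pp0:3 pp1:3 pp2:2 pp3:3 pp4:1
Op 4: write(P1, v0, 132). refcount(pp0)=3>1 -> COPY to pp5. 6 ppages; refcounts: pp0:2 pp1:3 pp2:2 pp3:3 pp4:1 pp5:1
Op 5: write(P0, v3, 188). refcount(pp3)=3>1 -> COPY to pp6. 7 ppages; refcounts: pp0:2 pp1:3 pp2:2 pp3:2 pp4:1 pp5:1 pp6:1
Op 6: read(P2, v3) -> 12. No state change.
Op 7: fork(P2) -> P3. 7 ppages; refcounts: pp0:3 pp1:4 pp2:3 pp3:3 pp4:1 pp5:1 pp6:1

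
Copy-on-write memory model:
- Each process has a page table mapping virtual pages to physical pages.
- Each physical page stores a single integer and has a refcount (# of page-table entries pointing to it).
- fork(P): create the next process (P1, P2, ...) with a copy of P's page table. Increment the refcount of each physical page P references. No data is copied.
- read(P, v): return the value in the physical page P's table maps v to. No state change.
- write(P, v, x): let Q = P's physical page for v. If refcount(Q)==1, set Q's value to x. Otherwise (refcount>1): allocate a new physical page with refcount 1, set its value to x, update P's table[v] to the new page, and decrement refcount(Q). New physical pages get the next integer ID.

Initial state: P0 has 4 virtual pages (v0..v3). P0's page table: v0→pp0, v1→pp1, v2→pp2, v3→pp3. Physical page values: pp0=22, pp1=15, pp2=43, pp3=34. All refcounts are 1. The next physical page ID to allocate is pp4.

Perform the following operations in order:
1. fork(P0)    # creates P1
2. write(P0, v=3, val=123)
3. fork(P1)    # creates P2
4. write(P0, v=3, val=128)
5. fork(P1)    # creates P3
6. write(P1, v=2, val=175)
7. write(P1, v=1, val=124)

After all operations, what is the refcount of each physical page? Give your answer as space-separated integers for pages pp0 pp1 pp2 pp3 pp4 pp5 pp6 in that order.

Answer: 4 3 3 3 1 1 1

Derivation:
Op 1: fork(P0) -> P1. 4 ppages; refcounts: pp0:2 pp1:2 pp2:2 pp3:2
Op 2: write(P0, v3, 123). refcount(pp3)=2>1 -> COPY to pp4. 5 ppages; refcounts: pp0:2 pp1:2 pp2:2 pp3:1 pp4:1
Op 3: fork(P1) -> P2. 5 ppages; refcounts: pp0:3 pp1:3 pp2:3 pp3:2 pp4:1
Op 4: write(P0, v3, 128). refcount(pp4)=1 -> write in place. 5 ppages; refcounts: pp0:3 pp1:3 pp2:3 pp3:2 pp4:1
Op 5: fork(P1) -> P3. 5 ppages; refcounts: pp0:4 pp1:4 pp2:4 pp3:3 pp4:1
Op 6: write(P1, v2, 175). refcount(pp2)=4>1 -> COPY to pp5. 6 ppages; refcounts: pp0:4 pp1:4 pp2:3 pp3:3 pp4:1 pp5:1
Op 7: write(P1, v1, 124). refcount(pp1)=4>1 -> COPY to pp6. 7 ppages; refcounts: pp0:4 pp1:3 pp2:3 pp3:3 pp4:1 pp5:1 pp6:1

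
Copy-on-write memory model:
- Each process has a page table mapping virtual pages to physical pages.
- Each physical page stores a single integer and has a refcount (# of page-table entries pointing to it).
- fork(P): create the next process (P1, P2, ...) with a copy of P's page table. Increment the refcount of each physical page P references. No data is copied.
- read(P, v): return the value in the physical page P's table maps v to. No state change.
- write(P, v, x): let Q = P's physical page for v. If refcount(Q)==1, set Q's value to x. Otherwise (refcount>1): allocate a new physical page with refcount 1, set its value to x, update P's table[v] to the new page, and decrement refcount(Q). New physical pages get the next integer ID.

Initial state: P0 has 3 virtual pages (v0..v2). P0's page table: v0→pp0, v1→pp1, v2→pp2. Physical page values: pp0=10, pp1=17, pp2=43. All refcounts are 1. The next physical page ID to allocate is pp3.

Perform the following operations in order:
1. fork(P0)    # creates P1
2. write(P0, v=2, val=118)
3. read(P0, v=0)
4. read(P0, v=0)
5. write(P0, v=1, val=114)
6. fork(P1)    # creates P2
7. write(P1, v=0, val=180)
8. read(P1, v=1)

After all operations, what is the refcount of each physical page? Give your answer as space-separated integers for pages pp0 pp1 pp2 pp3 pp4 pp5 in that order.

Op 1: fork(P0) -> P1. 3 ppages; refcounts: pp0:2 pp1:2 pp2:2
Op 2: write(P0, v2, 118). refcount(pp2)=2>1 -> COPY to pp3. 4 ppages; refcounts: pp0:2 pp1:2 pp2:1 pp3:1
Op 3: read(P0, v0) -> 10. No state change.
Op 4: read(P0, v0) -> 10. No state change.
Op 5: write(P0, v1, 114). refcount(pp1)=2>1 -> COPY to pp4. 5 ppages; refcounts: pp0:2 pp1:1 pp2:1 pp3:1 pp4:1
Op 6: fork(P1) -> P2. 5 ppages; refcounts: pp0:3 pp1:2 pp2:2 pp3:1 pp4:1
Op 7: write(P1, v0, 180). refcount(pp0)=3>1 -> COPY to pp5. 6 ppages; refcounts: pp0:2 pp1:2 pp2:2 pp3:1 pp4:1 pp5:1
Op 8: read(P1, v1) -> 17. No state change.

Answer: 2 2 2 1 1 1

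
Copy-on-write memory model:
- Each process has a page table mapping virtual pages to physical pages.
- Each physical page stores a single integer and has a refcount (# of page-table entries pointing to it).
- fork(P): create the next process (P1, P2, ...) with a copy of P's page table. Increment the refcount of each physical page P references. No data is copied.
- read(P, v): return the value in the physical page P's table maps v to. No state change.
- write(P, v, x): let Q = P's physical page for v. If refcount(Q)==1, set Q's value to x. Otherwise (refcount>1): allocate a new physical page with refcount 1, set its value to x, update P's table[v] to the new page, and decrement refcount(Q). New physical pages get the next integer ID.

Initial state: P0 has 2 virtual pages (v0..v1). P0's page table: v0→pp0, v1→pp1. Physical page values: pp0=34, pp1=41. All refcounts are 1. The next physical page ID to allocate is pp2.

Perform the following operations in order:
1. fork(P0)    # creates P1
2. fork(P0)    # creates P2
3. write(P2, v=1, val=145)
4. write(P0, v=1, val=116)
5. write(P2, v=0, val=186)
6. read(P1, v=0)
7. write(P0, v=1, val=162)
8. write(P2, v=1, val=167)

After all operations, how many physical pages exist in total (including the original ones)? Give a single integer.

Op 1: fork(P0) -> P1. 2 ppages; refcounts: pp0:2 pp1:2
Op 2: fork(P0) -> P2. 2 ppages; refcounts: pp0:3 pp1:3
Op 3: write(P2, v1, 145). refcount(pp1)=3>1 -> COPY to pp2. 3 ppages; refcounts: pp0:3 pp1:2 pp2:1
Op 4: write(P0, v1, 116). refcount(pp1)=2>1 -> COPY to pp3. 4 ppages; refcounts: pp0:3 pp1:1 pp2:1 pp3:1
Op 5: write(P2, v0, 186). refcount(pp0)=3>1 -> COPY to pp4. 5 ppages; refcounts: pp0:2 pp1:1 pp2:1 pp3:1 pp4:1
Op 6: read(P1, v0) -> 34. No state change.
Op 7: write(P0, v1, 162). refcount(pp3)=1 -> write in place. 5 ppages; refcounts: pp0:2 pp1:1 pp2:1 pp3:1 pp4:1
Op 8: write(P2, v1, 167). refcount(pp2)=1 -> write in place. 5 ppages; refcounts: pp0:2 pp1:1 pp2:1 pp3:1 pp4:1

Answer: 5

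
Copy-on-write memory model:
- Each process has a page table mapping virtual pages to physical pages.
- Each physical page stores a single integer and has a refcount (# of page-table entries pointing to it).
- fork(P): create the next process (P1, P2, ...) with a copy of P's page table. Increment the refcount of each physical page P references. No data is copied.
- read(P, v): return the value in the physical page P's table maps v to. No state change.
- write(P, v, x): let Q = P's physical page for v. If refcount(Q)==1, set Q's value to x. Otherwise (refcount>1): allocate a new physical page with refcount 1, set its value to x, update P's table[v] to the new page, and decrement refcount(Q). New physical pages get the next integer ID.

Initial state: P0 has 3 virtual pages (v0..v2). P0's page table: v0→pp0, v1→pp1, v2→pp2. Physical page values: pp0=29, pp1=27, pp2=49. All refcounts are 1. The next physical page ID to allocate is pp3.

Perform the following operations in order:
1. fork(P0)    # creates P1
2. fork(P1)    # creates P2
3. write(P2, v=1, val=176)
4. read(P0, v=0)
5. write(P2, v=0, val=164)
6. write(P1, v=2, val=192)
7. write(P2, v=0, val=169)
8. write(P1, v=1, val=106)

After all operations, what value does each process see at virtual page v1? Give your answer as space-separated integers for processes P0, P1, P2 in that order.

Answer: 27 106 176

Derivation:
Op 1: fork(P0) -> P1. 3 ppages; refcounts: pp0:2 pp1:2 pp2:2
Op 2: fork(P1) -> P2. 3 ppages; refcounts: pp0:3 pp1:3 pp2:3
Op 3: write(P2, v1, 176). refcount(pp1)=3>1 -> COPY to pp3. 4 ppages; refcounts: pp0:3 pp1:2 pp2:3 pp3:1
Op 4: read(P0, v0) -> 29. No state change.
Op 5: write(P2, v0, 164). refcount(pp0)=3>1 -> COPY to pp4. 5 ppages; refcounts: pp0:2 pp1:2 pp2:3 pp3:1 pp4:1
Op 6: write(P1, v2, 192). refcount(pp2)=3>1 -> COPY to pp5. 6 ppages; refcounts: pp0:2 pp1:2 pp2:2 pp3:1 pp4:1 pp5:1
Op 7: write(P2, v0, 169). refcount(pp4)=1 -> write in place. 6 ppages; refcounts: pp0:2 pp1:2 pp2:2 pp3:1 pp4:1 pp5:1
Op 8: write(P1, v1, 106). refcount(pp1)=2>1 -> COPY to pp6. 7 ppages; refcounts: pp0:2 pp1:1 pp2:2 pp3:1 pp4:1 pp5:1 pp6:1
P0: v1 -> pp1 = 27
P1: v1 -> pp6 = 106
P2: v1 -> pp3 = 176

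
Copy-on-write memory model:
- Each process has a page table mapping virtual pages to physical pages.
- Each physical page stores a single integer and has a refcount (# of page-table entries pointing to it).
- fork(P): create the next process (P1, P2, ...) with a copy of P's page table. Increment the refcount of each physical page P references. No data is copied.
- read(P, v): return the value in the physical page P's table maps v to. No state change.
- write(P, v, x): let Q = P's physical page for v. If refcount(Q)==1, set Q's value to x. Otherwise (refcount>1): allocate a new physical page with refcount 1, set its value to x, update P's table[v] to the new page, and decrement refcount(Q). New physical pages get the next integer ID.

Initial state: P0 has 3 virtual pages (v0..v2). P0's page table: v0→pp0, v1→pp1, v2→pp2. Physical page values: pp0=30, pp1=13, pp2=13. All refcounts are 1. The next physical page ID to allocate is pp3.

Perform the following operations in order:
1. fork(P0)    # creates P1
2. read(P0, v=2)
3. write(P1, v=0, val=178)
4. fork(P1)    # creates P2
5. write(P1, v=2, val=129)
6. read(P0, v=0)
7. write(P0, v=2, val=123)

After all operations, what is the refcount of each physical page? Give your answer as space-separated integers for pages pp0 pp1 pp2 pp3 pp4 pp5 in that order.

Op 1: fork(P0) -> P1. 3 ppages; refcounts: pp0:2 pp1:2 pp2:2
Op 2: read(P0, v2) -> 13. No state change.
Op 3: write(P1, v0, 178). refcount(pp0)=2>1 -> COPY to pp3. 4 ppages; refcounts: pp0:1 pp1:2 pp2:2 pp3:1
Op 4: fork(P1) -> P2. 4 ppages; refcounts: pp0:1 pp1:3 pp2:3 pp3:2
Op 5: write(P1, v2, 129). refcount(pp2)=3>1 -> COPY to pp4. 5 ppages; refcounts: pp0:1 pp1:3 pp2:2 pp3:2 pp4:1
Op 6: read(P0, v0) -> 30. No state change.
Op 7: write(P0, v2, 123). refcount(pp2)=2>1 -> COPY to pp5. 6 ppages; refcounts: pp0:1 pp1:3 pp2:1 pp3:2 pp4:1 pp5:1

Answer: 1 3 1 2 1 1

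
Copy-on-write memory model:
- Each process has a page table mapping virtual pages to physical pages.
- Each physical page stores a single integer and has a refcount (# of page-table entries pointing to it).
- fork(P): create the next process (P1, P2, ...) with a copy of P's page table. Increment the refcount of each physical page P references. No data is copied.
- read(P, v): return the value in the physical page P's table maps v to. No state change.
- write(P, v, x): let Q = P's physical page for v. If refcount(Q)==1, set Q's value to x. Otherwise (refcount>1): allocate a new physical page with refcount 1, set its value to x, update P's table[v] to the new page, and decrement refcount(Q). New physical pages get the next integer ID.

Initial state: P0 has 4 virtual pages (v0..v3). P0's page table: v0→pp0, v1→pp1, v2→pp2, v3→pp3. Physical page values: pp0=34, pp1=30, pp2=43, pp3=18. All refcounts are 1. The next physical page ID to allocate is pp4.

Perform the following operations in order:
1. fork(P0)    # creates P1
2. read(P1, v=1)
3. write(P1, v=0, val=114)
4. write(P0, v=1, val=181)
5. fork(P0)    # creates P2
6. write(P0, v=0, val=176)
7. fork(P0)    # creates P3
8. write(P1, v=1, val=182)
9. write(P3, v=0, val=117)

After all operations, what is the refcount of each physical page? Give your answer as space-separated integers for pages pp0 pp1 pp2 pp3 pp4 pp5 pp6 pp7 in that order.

Answer: 1 1 4 4 1 3 1 1

Derivation:
Op 1: fork(P0) -> P1. 4 ppages; refcounts: pp0:2 pp1:2 pp2:2 pp3:2
Op 2: read(P1, v1) -> 30. No state change.
Op 3: write(P1, v0, 114). refcount(pp0)=2>1 -> COPY to pp4. 5 ppages; refcounts: pp0:1 pp1:2 pp2:2 pp3:2 pp4:1
Op 4: write(P0, v1, 181). refcount(pp1)=2>1 -> COPY to pp5. 6 ppages; refcounts: pp0:1 pp1:1 pp2:2 pp3:2 pp4:1 pp5:1
Op 5: fork(P0) -> P2. 6 ppages; refcounts: pp0:2 pp1:1 pp2:3 pp3:3 pp4:1 pp5:2
Op 6: write(P0, v0, 176). refcount(pp0)=2>1 -> COPY to pp6. 7 ppages; refcounts: pp0:1 pp1:1 pp2:3 pp3:3 pp4:1 pp5:2 pp6:1
Op 7: fork(P0) -> P3. 7 ppages; refcounts: pp0:1 pp1:1 pp2:4 pp3:4 pp4:1 pp5:3 pp6:2
Op 8: write(P1, v1, 182). refcount(pp1)=1 -> write in place. 7 ppages; refcounts: pp0:1 pp1:1 pp2:4 pp3:4 pp4:1 pp5:3 pp6:2
Op 9: write(P3, v0, 117). refcount(pp6)=2>1 -> COPY to pp7. 8 ppages; refcounts: pp0:1 pp1:1 pp2:4 pp3:4 pp4:1 pp5:3 pp6:1 pp7:1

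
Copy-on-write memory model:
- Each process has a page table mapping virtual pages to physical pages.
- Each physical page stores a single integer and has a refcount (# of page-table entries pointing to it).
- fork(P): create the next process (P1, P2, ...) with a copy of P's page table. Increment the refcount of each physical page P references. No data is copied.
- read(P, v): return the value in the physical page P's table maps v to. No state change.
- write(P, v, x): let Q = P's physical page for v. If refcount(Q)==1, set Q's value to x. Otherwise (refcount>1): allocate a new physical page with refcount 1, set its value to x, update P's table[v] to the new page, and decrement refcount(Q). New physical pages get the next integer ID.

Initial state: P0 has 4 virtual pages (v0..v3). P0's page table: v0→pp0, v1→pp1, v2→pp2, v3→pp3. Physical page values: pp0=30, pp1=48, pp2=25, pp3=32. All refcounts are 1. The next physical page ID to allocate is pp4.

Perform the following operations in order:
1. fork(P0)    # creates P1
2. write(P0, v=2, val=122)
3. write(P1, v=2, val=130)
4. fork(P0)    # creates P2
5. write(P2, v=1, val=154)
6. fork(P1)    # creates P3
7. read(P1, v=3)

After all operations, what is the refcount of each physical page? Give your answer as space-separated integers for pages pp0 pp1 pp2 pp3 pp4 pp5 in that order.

Op 1: fork(P0) -> P1. 4 ppages; refcounts: pp0:2 pp1:2 pp2:2 pp3:2
Op 2: write(P0, v2, 122). refcount(pp2)=2>1 -> COPY to pp4. 5 ppages; refcounts: pp0:2 pp1:2 pp2:1 pp3:2 pp4:1
Op 3: write(P1, v2, 130). refcount(pp2)=1 -> write in place. 5 ppages; refcounts: pp0:2 pp1:2 pp2:1 pp3:2 pp4:1
Op 4: fork(P0) -> P2. 5 ppages; refcounts: pp0:3 pp1:3 pp2:1 pp3:3 pp4:2
Op 5: write(P2, v1, 154). refcount(pp1)=3>1 -> COPY to pp5. 6 ppages; refcounts: pp0:3 pp1:2 pp2:1 pp3:3 pp4:2 pp5:1
Op 6: fork(P1) -> P3. 6 ppages; refcounts: pp0:4 pp1:3 pp2:2 pp3:4 pp4:2 pp5:1
Op 7: read(P1, v3) -> 32. No state change.

Answer: 4 3 2 4 2 1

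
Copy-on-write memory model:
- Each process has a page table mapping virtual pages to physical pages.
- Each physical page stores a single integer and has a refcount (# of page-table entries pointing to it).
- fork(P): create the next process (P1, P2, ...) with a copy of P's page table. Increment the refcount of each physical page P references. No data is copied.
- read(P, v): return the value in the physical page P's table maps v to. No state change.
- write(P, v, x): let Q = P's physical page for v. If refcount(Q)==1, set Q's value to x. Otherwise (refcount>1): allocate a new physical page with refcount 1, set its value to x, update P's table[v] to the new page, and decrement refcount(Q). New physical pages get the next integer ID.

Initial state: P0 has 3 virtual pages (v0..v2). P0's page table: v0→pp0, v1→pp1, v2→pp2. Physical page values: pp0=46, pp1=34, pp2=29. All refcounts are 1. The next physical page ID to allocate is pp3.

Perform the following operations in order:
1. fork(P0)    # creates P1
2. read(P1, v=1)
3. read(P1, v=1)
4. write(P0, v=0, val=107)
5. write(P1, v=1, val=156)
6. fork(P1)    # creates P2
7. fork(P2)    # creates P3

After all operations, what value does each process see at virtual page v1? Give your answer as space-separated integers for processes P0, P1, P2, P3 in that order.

Answer: 34 156 156 156

Derivation:
Op 1: fork(P0) -> P1. 3 ppages; refcounts: pp0:2 pp1:2 pp2:2
Op 2: read(P1, v1) -> 34. No state change.
Op 3: read(P1, v1) -> 34. No state change.
Op 4: write(P0, v0, 107). refcount(pp0)=2>1 -> COPY to pp3. 4 ppages; refcounts: pp0:1 pp1:2 pp2:2 pp3:1
Op 5: write(P1, v1, 156). refcount(pp1)=2>1 -> COPY to pp4. 5 ppages; refcounts: pp0:1 pp1:1 pp2:2 pp3:1 pp4:1
Op 6: fork(P1) -> P2. 5 ppages; refcounts: pp0:2 pp1:1 pp2:3 pp3:1 pp4:2
Op 7: fork(P2) -> P3. 5 ppages; refcounts: pp0:3 pp1:1 pp2:4 pp3:1 pp4:3
P0: v1 -> pp1 = 34
P1: v1 -> pp4 = 156
P2: v1 -> pp4 = 156
P3: v1 -> pp4 = 156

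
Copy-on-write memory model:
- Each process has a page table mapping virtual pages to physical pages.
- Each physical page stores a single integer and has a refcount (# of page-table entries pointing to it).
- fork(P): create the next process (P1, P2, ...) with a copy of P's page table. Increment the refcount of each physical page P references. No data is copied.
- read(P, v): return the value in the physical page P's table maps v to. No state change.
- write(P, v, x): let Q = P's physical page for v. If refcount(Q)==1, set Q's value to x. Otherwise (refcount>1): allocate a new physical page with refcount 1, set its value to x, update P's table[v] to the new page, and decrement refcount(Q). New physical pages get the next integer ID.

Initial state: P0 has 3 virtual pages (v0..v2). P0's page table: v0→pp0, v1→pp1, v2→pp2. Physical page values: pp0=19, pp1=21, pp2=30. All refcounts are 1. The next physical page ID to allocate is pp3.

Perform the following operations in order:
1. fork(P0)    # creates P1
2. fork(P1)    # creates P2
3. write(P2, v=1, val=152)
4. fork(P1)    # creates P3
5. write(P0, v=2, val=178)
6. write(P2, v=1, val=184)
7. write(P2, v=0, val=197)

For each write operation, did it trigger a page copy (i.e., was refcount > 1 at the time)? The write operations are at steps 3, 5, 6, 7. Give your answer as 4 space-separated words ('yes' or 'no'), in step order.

Op 1: fork(P0) -> P1. 3 ppages; refcounts: pp0:2 pp1:2 pp2:2
Op 2: fork(P1) -> P2. 3 ppages; refcounts: pp0:3 pp1:3 pp2:3
Op 3: write(P2, v1, 152). refcount(pp1)=3>1 -> COPY to pp3. 4 ppages; refcounts: pp0:3 pp1:2 pp2:3 pp3:1
Op 4: fork(P1) -> P3. 4 ppages; refcounts: pp0:4 pp1:3 pp2:4 pp3:1
Op 5: write(P0, v2, 178). refcount(pp2)=4>1 -> COPY to pp4. 5 ppages; refcounts: pp0:4 pp1:3 pp2:3 pp3:1 pp4:1
Op 6: write(P2, v1, 184). refcount(pp3)=1 -> write in place. 5 ppages; refcounts: pp0:4 pp1:3 pp2:3 pp3:1 pp4:1
Op 7: write(P2, v0, 197). refcount(pp0)=4>1 -> COPY to pp5. 6 ppages; refcounts: pp0:3 pp1:3 pp2:3 pp3:1 pp4:1 pp5:1

yes yes no yes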